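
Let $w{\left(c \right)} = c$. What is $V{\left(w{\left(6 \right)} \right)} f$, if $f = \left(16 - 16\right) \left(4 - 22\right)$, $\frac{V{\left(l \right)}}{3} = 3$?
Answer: $0$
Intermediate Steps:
$V{\left(l \right)} = 9$ ($V{\left(l \right)} = 3 \cdot 3 = 9$)
$f = 0$ ($f = 0 \left(-18\right) = 0$)
$V{\left(w{\left(6 \right)} \right)} f = 9 \cdot 0 = 0$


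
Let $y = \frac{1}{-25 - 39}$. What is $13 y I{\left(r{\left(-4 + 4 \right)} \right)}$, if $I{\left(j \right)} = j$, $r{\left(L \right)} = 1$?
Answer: $- \frac{13}{64} \approx -0.20313$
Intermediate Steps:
$y = - \frac{1}{64}$ ($y = \frac{1}{-64} = - \frac{1}{64} \approx -0.015625$)
$13 y I{\left(r{\left(-4 + 4 \right)} \right)} = 13 \left(- \frac{1}{64}\right) 1 = \left(- \frac{13}{64}\right) 1 = - \frac{13}{64}$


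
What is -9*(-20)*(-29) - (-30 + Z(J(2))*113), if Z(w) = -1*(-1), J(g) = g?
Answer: -5303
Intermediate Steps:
Z(w) = 1
-9*(-20)*(-29) - (-30 + Z(J(2))*113) = -9*(-20)*(-29) - (-30 + 1*113) = 180*(-29) - (-30 + 113) = -5220 - 1*83 = -5220 - 83 = -5303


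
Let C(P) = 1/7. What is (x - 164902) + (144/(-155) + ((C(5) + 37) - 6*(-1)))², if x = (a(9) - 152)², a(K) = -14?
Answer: -159589321646/1177225 ≈ -1.3556e+5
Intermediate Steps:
C(P) = ⅐
x = 27556 (x = (-14 - 152)² = (-166)² = 27556)
(x - 164902) + (144/(-155) + ((C(5) + 37) - 6*(-1)))² = (27556 - 164902) + (144/(-155) + ((⅐ + 37) - 6*(-1)))² = -137346 + (144*(-1/155) + (260/7 + 6))² = -137346 + (-144/155 + 302/7)² = -137346 + (45802/1085)² = -137346 + 2097823204/1177225 = -159589321646/1177225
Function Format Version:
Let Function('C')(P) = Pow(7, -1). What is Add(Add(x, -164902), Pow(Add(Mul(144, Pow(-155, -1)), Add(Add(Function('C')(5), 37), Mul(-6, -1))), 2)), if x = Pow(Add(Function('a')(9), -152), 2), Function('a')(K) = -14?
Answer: Rational(-159589321646, 1177225) ≈ -1.3556e+5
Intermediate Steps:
Function('C')(P) = Rational(1, 7)
x = 27556 (x = Pow(Add(-14, -152), 2) = Pow(-166, 2) = 27556)
Add(Add(x, -164902), Pow(Add(Mul(144, Pow(-155, -1)), Add(Add(Function('C')(5), 37), Mul(-6, -1))), 2)) = Add(Add(27556, -164902), Pow(Add(Mul(144, Pow(-155, -1)), Add(Add(Rational(1, 7), 37), Mul(-6, -1))), 2)) = Add(-137346, Pow(Add(Mul(144, Rational(-1, 155)), Add(Rational(260, 7), 6)), 2)) = Add(-137346, Pow(Add(Rational(-144, 155), Rational(302, 7)), 2)) = Add(-137346, Pow(Rational(45802, 1085), 2)) = Add(-137346, Rational(2097823204, 1177225)) = Rational(-159589321646, 1177225)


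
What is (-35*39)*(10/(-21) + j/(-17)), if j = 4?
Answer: 16510/17 ≈ 971.18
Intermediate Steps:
(-35*39)*(10/(-21) + j/(-17)) = (-35*39)*(10/(-21) + 4/(-17)) = -1365*(10*(-1/21) + 4*(-1/17)) = -1365*(-10/21 - 4/17) = -1365*(-254/357) = 16510/17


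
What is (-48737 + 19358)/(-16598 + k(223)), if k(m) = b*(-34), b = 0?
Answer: 29379/16598 ≈ 1.7700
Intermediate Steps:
k(m) = 0 (k(m) = 0*(-34) = 0)
(-48737 + 19358)/(-16598 + k(223)) = (-48737 + 19358)/(-16598 + 0) = -29379/(-16598) = -29379*(-1/16598) = 29379/16598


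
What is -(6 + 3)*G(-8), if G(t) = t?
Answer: 72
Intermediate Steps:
-(6 + 3)*G(-8) = -(6 + 3)*(-8) = -9*(-8) = -1*(-72) = 72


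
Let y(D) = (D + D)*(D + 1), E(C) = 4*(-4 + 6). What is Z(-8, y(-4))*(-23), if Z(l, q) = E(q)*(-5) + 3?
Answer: 851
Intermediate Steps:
E(C) = 8 (E(C) = 4*2 = 8)
y(D) = 2*D*(1 + D) (y(D) = (2*D)*(1 + D) = 2*D*(1 + D))
Z(l, q) = -37 (Z(l, q) = 8*(-5) + 3 = -40 + 3 = -37)
Z(-8, y(-4))*(-23) = -37*(-23) = 851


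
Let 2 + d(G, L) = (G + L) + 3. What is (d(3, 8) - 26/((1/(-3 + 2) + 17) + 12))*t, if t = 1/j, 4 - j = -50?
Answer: 155/756 ≈ 0.20503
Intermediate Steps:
j = 54 (j = 4 - 1*(-50) = 4 + 50 = 54)
d(G, L) = 1 + G + L (d(G, L) = -2 + ((G + L) + 3) = -2 + (3 + G + L) = 1 + G + L)
t = 1/54 ≈ 0.018519
(d(3, 8) - 26/((1/(-3 + 2) + 17) + 12))*t = ((1 + 3 + 8) - 26/((1/(-3 + 2) + 17) + 12))*(1/54) = (12 - 26/((1/(-1) + 17) + 12))*(1/54) = (12 - 26/((-1 + 17) + 12))*(1/54) = (12 - 26/(16 + 12))*(1/54) = (12 - 26/28)*(1/54) = (12 - 26*1/28)*(1/54) = (12 - 13/14)*(1/54) = (155/14)*(1/54) = 155/756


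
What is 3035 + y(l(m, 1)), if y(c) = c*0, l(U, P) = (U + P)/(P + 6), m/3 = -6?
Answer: 3035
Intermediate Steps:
m = -18 (m = 3*(-6) = -18)
l(U, P) = (P + U)/(6 + P)
y(c) = 0
3035 + y(l(m, 1)) = 3035 + 0 = 3035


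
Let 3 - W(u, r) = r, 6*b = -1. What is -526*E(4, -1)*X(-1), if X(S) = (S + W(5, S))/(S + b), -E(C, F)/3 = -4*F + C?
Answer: -227232/7 ≈ -32462.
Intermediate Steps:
b = -⅙ (b = (⅙)*(-1) = -⅙ ≈ -0.16667)
W(u, r) = 3 - r
E(C, F) = -3*C + 12*F (E(C, F) = -3*(-4*F + C) = -3*(C - 4*F) = -3*C + 12*F)
X(S) = 3/(-⅙ + S) (X(S) = (S + (3 - S))/(S - ⅙) = 3/(-⅙ + S))
-526*E(4, -1)*X(-1) = -526*(-3*4 + 12*(-1))*18/(-1 + 6*(-1)) = -526*(-12 - 12)*18/(-1 - 6) = -(-12624)*18/(-7) = -(-12624)*18*(-⅐) = -(-12624)*(-18)/7 = -526*432/7 = -227232/7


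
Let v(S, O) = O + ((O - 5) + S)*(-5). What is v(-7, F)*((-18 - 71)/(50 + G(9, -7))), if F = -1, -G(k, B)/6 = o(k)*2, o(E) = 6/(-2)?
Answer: -2848/43 ≈ -66.233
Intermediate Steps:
o(E) = -3 (o(E) = 6*(-½) = -3)
G(k, B) = 36 (G(k, B) = -(-18)*2 = -6*(-6) = 36)
v(S, O) = 25 - 5*S - 4*O (v(S, O) = O + ((-5 + O) + S)*(-5) = O + (-5 + O + S)*(-5) = O + (25 - 5*O - 5*S) = 25 - 5*S - 4*O)
v(-7, F)*((-18 - 71)/(50 + G(9, -7))) = (25 - 5*(-7) - 4*(-1))*((-18 - 71)/(50 + 36)) = (25 + 35 + 4)*(-89/86) = 64*(-89*1/86) = 64*(-89/86) = -2848/43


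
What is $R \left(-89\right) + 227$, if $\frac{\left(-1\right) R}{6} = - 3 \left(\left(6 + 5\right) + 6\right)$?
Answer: $-27007$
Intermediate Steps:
$R = 306$ ($R = - 6 \left(- 3 \left(\left(6 + 5\right) + 6\right)\right) = - 6 \left(- 3 \left(11 + 6\right)\right) = - 6 \left(\left(-3\right) 17\right) = \left(-6\right) \left(-51\right) = 306$)
$R \left(-89\right) + 227 = 306 \left(-89\right) + 227 = -27234 + 227 = -27007$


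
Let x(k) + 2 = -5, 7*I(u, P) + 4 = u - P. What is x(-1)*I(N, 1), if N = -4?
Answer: 9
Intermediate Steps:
I(u, P) = -4/7 - P/7 + u/7 (I(u, P) = -4/7 + (u - P)/7 = -4/7 + (-P/7 + u/7) = -4/7 - P/7 + u/7)
x(k) = -7 (x(k) = -2 - 5 = -7)
x(-1)*I(N, 1) = -7*(-4/7 - ⅐*1 + (⅐)*(-4)) = -7*(-4/7 - ⅐ - 4/7) = -7*(-9/7) = 9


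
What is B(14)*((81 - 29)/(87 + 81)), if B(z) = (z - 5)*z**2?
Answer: 546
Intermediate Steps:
B(z) = z**2*(-5 + z) (B(z) = (-5 + z)*z**2 = z**2*(-5 + z))
B(14)*((81 - 29)/(87 + 81)) = (14**2*(-5 + 14))*((81 - 29)/(87 + 81)) = (196*9)*(52/168) = 1764*(52*(1/168)) = 1764*(13/42) = 546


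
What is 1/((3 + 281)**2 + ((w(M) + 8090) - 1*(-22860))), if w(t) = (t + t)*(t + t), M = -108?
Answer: 1/158262 ≈ 6.3186e-6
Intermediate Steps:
w(t) = 4*t**2 (w(t) = (2*t)*(2*t) = 4*t**2)
1/((3 + 281)**2 + ((w(M) + 8090) - 1*(-22860))) = 1/((3 + 281)**2 + ((4*(-108)**2 + 8090) - 1*(-22860))) = 1/(284**2 + ((4*11664 + 8090) + 22860)) = 1/(80656 + ((46656 + 8090) + 22860)) = 1/(80656 + (54746 + 22860)) = 1/(80656 + 77606) = 1/158262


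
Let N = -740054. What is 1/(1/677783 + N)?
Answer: -677783/501596020281 ≈ -1.3513e-6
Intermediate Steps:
1/(1/677783 + N) = 1/(1/677783 - 740054) = 1/(-501596020281/677783) = -677783/501596020281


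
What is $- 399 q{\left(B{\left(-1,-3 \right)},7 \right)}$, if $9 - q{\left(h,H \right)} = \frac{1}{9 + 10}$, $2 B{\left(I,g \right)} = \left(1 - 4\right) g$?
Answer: $-3570$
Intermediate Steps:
$B{\left(I,g \right)} = - \frac{3 g}{2}$ ($B{\left(I,g \right)} = \frac{\left(1 - 4\right) g}{2} = \frac{\left(-3\right) g}{2} = - \frac{3 g}{2}$)
$q{\left(h,H \right)} = \frac{170}{19}$ ($q{\left(h,H \right)} = 9 - \frac{1}{9 + 10} = 9 - \frac{1}{19} = \frac{170}{19}$)
$- 399 q{\left(B{\left(-1,-3 \right)},7 \right)} = \left(-399\right) \frac{170}{19} = -3570$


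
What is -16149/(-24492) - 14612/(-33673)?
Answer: 300554127/274906372 ≈ 1.0933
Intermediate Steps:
-16149/(-24492) - 14612/(-33673) = -16149*(-1/24492) - 14612*(-1/33673) = 5383/8164 + 14612/33673 = 300554127/274906372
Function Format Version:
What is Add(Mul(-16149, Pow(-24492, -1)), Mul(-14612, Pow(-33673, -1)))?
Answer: Rational(300554127, 274906372) ≈ 1.0933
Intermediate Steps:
Add(Mul(-16149, Pow(-24492, -1)), Mul(-14612, Pow(-33673, -1))) = Add(Mul(-16149, Rational(-1, 24492)), Mul(-14612, Rational(-1, 33673))) = Add(Rational(5383, 8164), Rational(14612, 33673)) = Rational(300554127, 274906372)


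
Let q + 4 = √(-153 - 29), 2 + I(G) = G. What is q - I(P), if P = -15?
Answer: 13 + I*√182 ≈ 13.0 + 13.491*I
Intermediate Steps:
I(G) = -2 + G
q = -4 + I*√182 (q = -4 + √(-153 - 29) = -4 + √(-182) = -4 + I*√182 ≈ -4.0 + 13.491*I)
q - I(P) = (-4 + I*√182) - (-2 - 15) = (-4 + I*√182) - 1*(-17) = (-4 + I*√182) + 17 = 13 + I*√182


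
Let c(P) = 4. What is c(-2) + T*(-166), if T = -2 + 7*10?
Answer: -11284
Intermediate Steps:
T = 68 (T = -2 + 70 = 68)
c(-2) + T*(-166) = 4 + 68*(-166) = 4 - 11288 = -11284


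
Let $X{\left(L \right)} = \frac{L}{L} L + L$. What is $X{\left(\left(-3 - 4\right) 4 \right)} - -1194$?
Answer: $1138$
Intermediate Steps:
$X{\left(L \right)} = 2 L$ ($X{\left(L \right)} = 1 L + L = L + L = 2 L$)
$X{\left(\left(-3 - 4\right) 4 \right)} - -1194 = 2 \left(-3 - 4\right) 4 - -1194 = 2 \left(\left(-7\right) 4\right) + 1194 = 2 \left(-28\right) + 1194 = -56 + 1194 = 1138$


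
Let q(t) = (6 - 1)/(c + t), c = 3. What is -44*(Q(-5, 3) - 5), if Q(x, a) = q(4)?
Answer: 1320/7 ≈ 188.57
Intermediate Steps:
q(t) = 5/(3 + t) (q(t) = (6 - 1)/(3 + t) = 5/(3 + t))
Q(x, a) = 5/7 (Q(x, a) = 5/(3 + 4) = 5/7)
-44*(Q(-5, 3) - 5) = -44*(5/7 - 5) = -44*(-30/7) = 1320/7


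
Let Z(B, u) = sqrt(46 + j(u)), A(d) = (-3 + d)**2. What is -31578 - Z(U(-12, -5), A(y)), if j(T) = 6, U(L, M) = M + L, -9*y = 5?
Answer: -31578 - 2*sqrt(13) ≈ -31585.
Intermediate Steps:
y = -5/9 (y = -1/9*5 = -5/9 ≈ -0.55556)
U(L, M) = L + M
Z(B, u) = 2*sqrt(13) (Z(B, u) = sqrt(46 + 6) = sqrt(52) = 2*sqrt(13))
-31578 - Z(U(-12, -5), A(y)) = -31578 - 2*sqrt(13)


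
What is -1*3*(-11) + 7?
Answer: 40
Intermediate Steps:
-1*3*(-11) + 7 = -3*(-11) + 7 = 33 + 7 = 40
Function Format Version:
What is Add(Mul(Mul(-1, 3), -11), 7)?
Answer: 40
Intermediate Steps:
Add(Mul(Mul(-1, 3), -11), 7) = Add(Mul(-3, -11), 7) = Add(33, 7) = 40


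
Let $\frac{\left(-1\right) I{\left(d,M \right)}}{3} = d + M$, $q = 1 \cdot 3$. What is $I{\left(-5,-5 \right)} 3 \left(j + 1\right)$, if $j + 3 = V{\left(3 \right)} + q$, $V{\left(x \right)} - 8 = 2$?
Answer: $990$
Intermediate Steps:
$q = 3$
$I{\left(d,M \right)} = - 3 M - 3 d$ ($I{\left(d,M \right)} = - 3 \left(d + M\right) = - 3 \left(M + d\right) = - 3 M - 3 d$)
$V{\left(x \right)} = 10$ ($V{\left(x \right)} = 8 + 2 = 10$)
$j = 10$ ($j = -3 + \left(10 + 3\right) = -3 + 13 = 10$)
$I{\left(-5,-5 \right)} 3 \left(j + 1\right) = \left(\left(-3\right) \left(-5\right) - -15\right) 3 \left(10 + 1\right) = \left(15 + 15\right) 3 \cdot 11 = 30 \cdot 33 = 990$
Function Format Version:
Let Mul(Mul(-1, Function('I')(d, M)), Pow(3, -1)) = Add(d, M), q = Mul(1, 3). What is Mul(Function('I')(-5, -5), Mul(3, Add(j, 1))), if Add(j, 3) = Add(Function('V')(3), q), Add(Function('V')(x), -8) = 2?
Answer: 990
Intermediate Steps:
q = 3
Function('I')(d, M) = Add(Mul(-3, M), Mul(-3, d)) (Function('I')(d, M) = Mul(-3, Add(d, M)) = Mul(-3, Add(M, d)) = Add(Mul(-3, M), Mul(-3, d)))
Function('V')(x) = 10 (Function('V')(x) = Add(8, 2) = 10)
j = 10 (j = Add(-3, Add(10, 3)) = Add(-3, 13) = 10)
Mul(Function('I')(-5, -5), Mul(3, Add(j, 1))) = Mul(Add(Mul(-3, -5), Mul(-3, -5)), Mul(3, Add(10, 1))) = Mul(Add(15, 15), Mul(3, 11)) = Mul(30, 33) = 990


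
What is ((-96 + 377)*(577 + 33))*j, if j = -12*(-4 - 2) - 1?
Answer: 12170110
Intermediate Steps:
j = 71 (j = -12*(-6) - 1 = 72 - 1 = 71)
((-96 + 377)*(577 + 33))*j = ((-96 + 377)*(577 + 33))*71 = (281*610)*71 = 171410*71 = 12170110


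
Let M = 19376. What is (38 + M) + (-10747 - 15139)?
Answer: -6472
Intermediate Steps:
(38 + M) + (-10747 - 15139) = (38 + 19376) + (-10747 - 15139) = 19414 - 25886 = -6472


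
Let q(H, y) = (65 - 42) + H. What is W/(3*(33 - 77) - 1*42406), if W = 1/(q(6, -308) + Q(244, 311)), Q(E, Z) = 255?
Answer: -1/12080792 ≈ -8.2776e-8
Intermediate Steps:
q(H, y) = 23 + H
W = 1/284 (W = 1/((23 + 6) + 255) = 1/(29 + 255) = 1/284 ≈ 0.0035211)
W/(3*(33 - 77) - 1*42406) = 1/(284*(3*(33 - 77) - 1*42406)) = 1/(284*(3*(-44) - 42406)) = 1/(284*(-132 - 42406)) = (1/284)/(-42538) = (1/284)*(-1/42538) = -1/12080792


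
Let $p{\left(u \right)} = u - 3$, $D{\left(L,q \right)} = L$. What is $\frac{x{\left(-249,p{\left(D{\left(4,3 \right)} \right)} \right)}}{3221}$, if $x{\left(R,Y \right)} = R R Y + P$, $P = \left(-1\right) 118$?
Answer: $\frac{61883}{3221} \approx 19.212$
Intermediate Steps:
$P = -118$
$p{\left(u \right)} = -3 + u$ ($p{\left(u \right)} = u - 3 = -3 + u$)
$x{\left(R,Y \right)} = -118 + Y R^{2}$ ($x{\left(R,Y \right)} = R R Y - 118 = R^{2} Y - 118 = Y R^{2} - 118 = -118 + Y R^{2}$)
$\frac{x{\left(-249,p{\left(D{\left(4,3 \right)} \right)} \right)}}{3221} = \frac{-118 + \left(-3 + 4\right) \left(-249\right)^{2}}{3221} = \left(-118 + 1 \cdot 62001\right) \frac{1}{3221} = \left(-118 + 62001\right) \frac{1}{3221} = 61883 \cdot \frac{1}{3221} = \frac{61883}{3221}$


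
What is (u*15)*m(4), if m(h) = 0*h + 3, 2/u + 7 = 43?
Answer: 5/2 ≈ 2.5000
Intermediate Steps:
u = 1/18 (u = 2/(-7 + 43) = 2/36 = 2*(1/36) = 1/18 ≈ 0.055556)
m(h) = 3 (m(h) = 0 + 3 = 3)
(u*15)*m(4) = ((1/18)*15)*3 = (⅚)*3 = 5/2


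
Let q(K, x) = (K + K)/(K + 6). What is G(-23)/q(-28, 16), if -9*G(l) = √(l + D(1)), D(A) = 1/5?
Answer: -11*I*√570/1260 ≈ -0.20843*I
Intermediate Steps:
D(A) = ⅕
q(K, x) = 2*K/(6 + K) (q(K, x) = (2*K)/(6 + K) = 2*K/(6 + K))
G(l) = -√(⅕ + l)/9 (G(l) = -√(l + ⅕)/9 = -√(⅕ + l)/9)
G(-23)/q(-28, 16) = (-√(5 + 25*(-23))/45)/((2*(-28)/(6 - 28))) = (-√(5 - 575)/45)/((2*(-28)/(-22))) = (-I*√570/45)/((2*(-28)*(-1/22))) = (-I*√570/45)/(28/11) = -I*√570/45*(11/28) = -11*I*√570/1260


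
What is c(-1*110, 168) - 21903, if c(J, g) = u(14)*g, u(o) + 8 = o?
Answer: -20895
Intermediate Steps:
u(o) = -8 + o
c(J, g) = 6*g (c(J, g) = (-8 + 14)*g = 6*g)
c(-1*110, 168) - 21903 = 6*168 - 21903 = 1008 - 21903 = -20895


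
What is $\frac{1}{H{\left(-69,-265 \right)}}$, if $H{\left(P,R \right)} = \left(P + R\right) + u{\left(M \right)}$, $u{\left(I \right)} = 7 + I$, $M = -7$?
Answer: $- \frac{1}{334} \approx -0.002994$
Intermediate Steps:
$H{\left(P,R \right)} = P + R$ ($H{\left(P,R \right)} = \left(P + R\right) + \left(7 - 7\right) = \left(P + R\right) + 0 = P + R$)
$\frac{1}{H{\left(-69,-265 \right)}} = \frac{1}{-69 - 265} = \frac{1}{-334} = - \frac{1}{334}$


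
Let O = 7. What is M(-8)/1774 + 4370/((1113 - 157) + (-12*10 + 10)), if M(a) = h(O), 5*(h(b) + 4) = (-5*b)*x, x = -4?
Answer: 1943171/375201 ≈ 5.1790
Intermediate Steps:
h(b) = -4 + 4*b (h(b) = -4 + (-5*b*(-4))/5 = -4 + (20*b)/5 = -4 + 4*b)
M(a) = 24 (M(a) = -4 + 4*7 = -4 + 28 = 24)
M(-8)/1774 + 4370/((1113 - 157) + (-12*10 + 10)) = 24/1774 + 4370/((1113 - 157) + (-12*10 + 10)) = 24*(1/1774) + 4370/(956 + (-120 + 10)) = 12/887 + 4370/(956 - 110) = 12/887 + 4370/846 = 12/887 + 4370*(1/846) = 12/887 + 2185/423 = 1943171/375201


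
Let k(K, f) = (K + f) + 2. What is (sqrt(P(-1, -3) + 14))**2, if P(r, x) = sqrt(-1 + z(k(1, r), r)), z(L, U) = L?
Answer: 15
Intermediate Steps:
k(K, f) = 2 + K + f
P(r, x) = sqrt(2 + r) (P(r, x) = sqrt(-1 + (2 + 1 + r)) = sqrt(-1 + (3 + r)) = sqrt(2 + r))
(sqrt(P(-1, -3) + 14))**2 = (sqrt(sqrt(2 - 1) + 14))**2 = (sqrt(sqrt(1) + 14))**2 = (sqrt(1 + 14))**2 = (sqrt(15))**2 = 15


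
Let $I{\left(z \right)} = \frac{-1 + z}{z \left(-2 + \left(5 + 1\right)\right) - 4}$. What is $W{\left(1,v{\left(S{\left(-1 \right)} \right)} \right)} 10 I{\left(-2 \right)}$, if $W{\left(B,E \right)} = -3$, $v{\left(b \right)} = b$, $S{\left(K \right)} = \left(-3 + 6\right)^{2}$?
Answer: $- \frac{15}{2} \approx -7.5$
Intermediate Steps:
$S{\left(K \right)} = 9$ ($S{\left(K \right)} = 3^{2} = 9$)
$I{\left(z \right)} = \frac{-1 + z}{-4 + 4 z}$ ($I{\left(z \right)} = \frac{-1 + z}{z \left(-2 + 6\right) - 4} = \frac{-1 + z}{z 4 - 4} = \frac{-1 + z}{4 z - 4} = \frac{-1 + z}{-4 + 4 z}$)
$W{\left(1,v{\left(S{\left(-1 \right)} \right)} \right)} 10 I{\left(-2 \right)} = \left(-3\right) 10 \cdot \frac{1}{4} = \left(-30\right) \frac{1}{4} = - \frac{15}{2}$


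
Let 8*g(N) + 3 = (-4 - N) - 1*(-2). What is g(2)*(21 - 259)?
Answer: 833/4 ≈ 208.25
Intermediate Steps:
g(N) = -5/8 - N/8 (g(N) = -3/8 + ((-4 - N) - 1*(-2))/8 = -3/8 + ((-4 - N) + 2)/8 = -3/8 + (-2 - N)/8 = -3/8 + (-¼ - N/8) = -5/8 - N/8)
g(2)*(21 - 259) = (-5/8 - ⅛*2)*(21 - 259) = (-5/8 - ¼)*(-238) = -7/8*(-238) = 833/4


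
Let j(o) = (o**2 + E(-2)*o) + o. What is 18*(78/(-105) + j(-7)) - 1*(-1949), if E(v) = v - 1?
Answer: 107437/35 ≈ 3069.6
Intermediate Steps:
E(v) = -1 + v
j(o) = o**2 - 2*o (j(o) = (o**2 + (-1 - 2)*o) + o = (o**2 - 3*o) + o = o**2 - 2*o)
18*(78/(-105) + j(-7)) - 1*(-1949) = 18*(78/(-105) - 7*(-2 - 7)) - 1*(-1949) = 18*(78*(-1/105) - 7*(-9)) + 1949 = 18*(-26/35 + 63) + 1949 = 18*(2179/35) + 1949 = 39222/35 + 1949 = 107437/35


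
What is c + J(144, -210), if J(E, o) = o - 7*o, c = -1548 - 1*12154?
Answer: -12442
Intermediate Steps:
c = -13702 (c = -1548 - 12154 = -13702)
J(E, o) = -6*o
c + J(144, -210) = -13702 - 6*(-210) = -13702 + 1260 = -12442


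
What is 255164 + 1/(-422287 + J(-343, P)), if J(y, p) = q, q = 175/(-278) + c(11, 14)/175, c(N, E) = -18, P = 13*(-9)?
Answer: 5242165300497706/20544298179 ≈ 2.5516e+5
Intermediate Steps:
P = -117
q = -35629/48650 (q = 175/(-278) - 18/175 = 175*(-1/278) - 18*1/175 = -175/278 - 18/175 = -35629/48650 ≈ -0.73235)
J(y, p) = -35629/48650
255164 + 1/(-422287 + J(-343, P)) = 255164 + 1/(-422287 - 35629/48650) = 255164 + 1/(-20544298179/48650) = 255164 - 48650/20544298179 = 5242165300497706/20544298179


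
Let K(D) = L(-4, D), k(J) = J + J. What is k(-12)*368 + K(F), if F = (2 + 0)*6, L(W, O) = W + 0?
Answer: -8836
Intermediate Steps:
k(J) = 2*J
L(W, O) = W
F = 12 (F = 2*6 = 12)
K(D) = -4
k(-12)*368 + K(F) = (2*(-12))*368 - 4 = -24*368 - 4 = -8832 - 4 = -8836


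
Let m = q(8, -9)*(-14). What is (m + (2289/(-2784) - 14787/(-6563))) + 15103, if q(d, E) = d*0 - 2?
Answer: 92163525551/6090464 ≈ 15132.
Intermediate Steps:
q(d, E) = -2 (q(d, E) = 0 - 2 = -2)
m = 28 (m = -2*(-14) = 28)
(m + (2289/(-2784) - 14787/(-6563))) + 15103 = (28 + (2289/(-2784) - 14787/(-6563))) + 15103 = (28 + (2289*(-1/2784) - 14787*(-1/6563))) + 15103 = (28 + (-763/928 + 14787/6563)) + 15103 = (28 + 8714767/6090464) + 15103 = 179247759/6090464 + 15103 = 92163525551/6090464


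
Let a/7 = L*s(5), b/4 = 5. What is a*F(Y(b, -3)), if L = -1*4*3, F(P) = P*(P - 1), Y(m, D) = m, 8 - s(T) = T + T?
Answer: 63840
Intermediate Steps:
b = 20 (b = 4*5 = 20)
s(T) = 8 - 2*T (s(T) = 8 - (T + T) = 8 - 2*T)
F(P) = P*(-1 + P)
L = -12 (L = -4*3 = -12)
a = 168 (a = 7*(-12*(8 - 2*5)) = 7*(-12*(8 - 10)) = 7*(-12*(-2)) = 7*24 = 168)
a*F(Y(b, -3)) = 168*(20*(-1 + 20)) = 168*(20*19) = 168*380 = 63840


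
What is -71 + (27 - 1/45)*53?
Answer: 61147/45 ≈ 1358.8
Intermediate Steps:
-71 + (27 - 1/45)*53 = -71 + (1214/45)*53 = -71 + 64342/45 = 61147/45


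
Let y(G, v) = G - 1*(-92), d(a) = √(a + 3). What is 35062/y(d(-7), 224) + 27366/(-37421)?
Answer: 30119333524/79220257 - 17531*I/2117 ≈ 380.2 - 8.2811*I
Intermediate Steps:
d(a) = √(3 + a)
y(G, v) = 92 + G (y(G, v) = G + 92 = 92 + G)
35062/y(d(-7), 224) + 27366/(-37421) = 35062/(92 + √(3 - 7)) + 27366/(-37421) = 35062/(92 + √(-4)) + 27366*(-1/37421) = 35062/(92 + 2*I) - 27366/37421 = 35062*((92 - 2*I)/8468) - 27366/37421 = 17531*(92 - 2*I)/4234 - 27366/37421 = -27366/37421 + 17531*(92 - 2*I)/4234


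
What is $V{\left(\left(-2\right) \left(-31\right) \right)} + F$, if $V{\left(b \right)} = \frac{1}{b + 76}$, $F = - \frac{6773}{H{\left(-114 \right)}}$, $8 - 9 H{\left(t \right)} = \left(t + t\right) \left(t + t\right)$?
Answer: $\frac{4232021}{3586344} \approx 1.18$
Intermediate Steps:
$H{\left(t \right)} = \frac{8}{9} - \frac{4 t^{2}}{9}$ ($H{\left(t \right)} = \frac{8}{9} - \frac{\left(t + t\right) \left(t + t\right)}{9} = \frac{8}{9} - \frac{2 t 2 t}{9} = \frac{8}{9} - \frac{4 t^{2}}{9}$)
$F = \frac{60957}{51976}$ ($F = - \frac{6773}{\frac{8}{9} - \frac{4 \left(-114\right)^{2}}{9}} = - \frac{6773}{\frac{8}{9} - 5776} = - \frac{6773}{- \frac{51976}{9}} = \left(-6773\right) \left(- \frac{9}{51976}\right) = \frac{60957}{51976} \approx 1.1728$)
$V{\left(b \right)} = \frac{1}{76 + b}$
$V{\left(\left(-2\right) \left(-31\right) \right)} + F = \frac{1}{76 - -62} + \frac{60957}{51976} = \frac{1}{76 + 62} + \frac{60957}{51976} = \frac{1}{138} + \frac{60957}{51976} = \frac{4232021}{3586344}$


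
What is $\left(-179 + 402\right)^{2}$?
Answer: $49729$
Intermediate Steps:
$\left(-179 + 402\right)^{2} = 223^{2} = 49729$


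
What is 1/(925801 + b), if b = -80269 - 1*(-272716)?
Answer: 1/1118248 ≈ 8.9426e-7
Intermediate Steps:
b = 192447 (b = -80269 + 272716 = 192447)
1/(925801 + b) = 1/(925801 + 192447) = 1/1118248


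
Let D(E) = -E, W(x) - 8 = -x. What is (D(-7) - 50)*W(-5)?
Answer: -559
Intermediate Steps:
W(x) = 8 - x
(D(-7) - 50)*W(-5) = (-1*(-7) - 50)*(8 - 1*(-5)) = (7 - 50)*(8 + 5) = -43*13 = -559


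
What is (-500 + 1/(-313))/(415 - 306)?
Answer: -156501/34117 ≈ -4.5872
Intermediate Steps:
(-500 + 1/(-313))/(415 - 306) = (-500 - 1/313)/109 = -156501/313*1/109 = -156501/34117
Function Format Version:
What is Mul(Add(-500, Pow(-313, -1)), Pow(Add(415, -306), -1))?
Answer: Rational(-156501, 34117) ≈ -4.5872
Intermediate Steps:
Mul(Add(-500, Pow(-313, -1)), Pow(Add(415, -306), -1)) = Mul(Add(-500, Rational(-1, 313)), Pow(109, -1)) = Mul(Rational(-156501, 313), Rational(1, 109)) = Rational(-156501, 34117)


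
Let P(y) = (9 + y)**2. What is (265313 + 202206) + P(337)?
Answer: 587235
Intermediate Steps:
(265313 + 202206) + P(337) = (265313 + 202206) + (9 + 337)**2 = 467519 + 346**2 = 467519 + 119716 = 587235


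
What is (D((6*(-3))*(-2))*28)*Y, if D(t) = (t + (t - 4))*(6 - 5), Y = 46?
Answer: 87584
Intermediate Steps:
D(t) = -4 + 2*t (D(t) = (t + (-4 + t))*1 = (-4 + 2*t)*1 = -4 + 2*t)
(D((6*(-3))*(-2))*28)*Y = ((-4 + 2*((6*(-3))*(-2)))*28)*46 = ((-4 + 2*(-18*(-2)))*28)*46 = ((-4 + 2*36)*28)*46 = ((-4 + 72)*28)*46 = (68*28)*46 = 1904*46 = 87584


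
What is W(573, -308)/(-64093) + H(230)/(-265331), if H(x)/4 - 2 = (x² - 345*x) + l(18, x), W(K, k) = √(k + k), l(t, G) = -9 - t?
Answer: 105900/265331 - 2*I*√154/64093 ≈ 0.39912 - 0.00038724*I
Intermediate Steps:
W(K, k) = √2*√k (W(K, k) = √(2*k) = √2*√k)
H(x) = -100 - 1380*x + 4*x² (H(x) = 8 + 4*((x² - 345*x) + (-9 - 1*18)) = 8 + 4*((x² - 345*x) + (-9 - 18)) = 8 + 4*((x² - 345*x) - 27) = 8 + 4*(-27 + x² - 345*x) = 8 + (-108 - 1380*x + 4*x²) = -100 - 1380*x + 4*x²)
W(573, -308)/(-64093) + H(230)/(-265331) = (√2*√(-308))/(-64093) + (-100 - 1380*230 + 4*230²)/(-265331) = (√2*(2*I*√77))*(-1/64093) + (-100 - 317400 + 4*52900)*(-1/265331) = (2*I*√154)*(-1/64093) + (-100 - 317400 + 211600)*(-1/265331) = -2*I*√154/64093 - 105900*(-1/265331) = -2*I*√154/64093 + 105900/265331 = 105900/265331 - 2*I*√154/64093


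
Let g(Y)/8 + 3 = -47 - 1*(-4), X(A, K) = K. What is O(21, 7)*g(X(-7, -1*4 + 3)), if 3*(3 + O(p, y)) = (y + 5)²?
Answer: -16560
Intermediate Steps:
g(Y) = -368 (g(Y) = -24 + 8*(-47 - 1*(-4)) = -24 + 8*(-47 + 4) = -24 + 8*(-43) = -24 - 344 = -368)
O(p, y) = -3 + (5 + y)²/3 (O(p, y) = -3 + (y + 5)²/3 = -3 + (5 + y)²/3)
O(21, 7)*g(X(-7, -1*4 + 3)) = (-3 + (5 + 7)²/3)*(-368) = (-3 + (⅓)*12²)*(-368) = (-3 + (⅓)*144)*(-368) = (-3 + 48)*(-368) = 45*(-368) = -16560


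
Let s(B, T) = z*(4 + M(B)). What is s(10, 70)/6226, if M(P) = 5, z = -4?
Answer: -18/3113 ≈ -0.0057822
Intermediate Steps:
s(B, T) = -36 (s(B, T) = -4*(4 + 5) = -4*9 = -36)
s(10, 70)/6226 = -36/6226 = -36*1/6226 = -18/3113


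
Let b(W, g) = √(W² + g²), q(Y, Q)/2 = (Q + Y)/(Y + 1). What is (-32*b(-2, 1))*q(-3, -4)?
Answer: -224*√5 ≈ -500.88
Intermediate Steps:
q(Y, Q) = 2*(Q + Y)/(1 + Y) (q(Y, Q) = 2*((Q + Y)/(Y + 1)) = 2*((Q + Y)/(1 + Y)) = 2*(Q + Y)/(1 + Y))
(-32*b(-2, 1))*q(-3, -4) = (-32*√((-2)² + 1²))*(2*(-4 - 3)/(1 - 3)) = (-32*√(4 + 1))*(2*(-7)/(-2)) = (-32*√5)*(2*(-½)*(-7)) = -32*√5*7 = -224*√5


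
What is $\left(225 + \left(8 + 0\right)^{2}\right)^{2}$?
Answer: $83521$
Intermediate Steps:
$\left(225 + \left(8 + 0\right)^{2}\right)^{2} = \left(225 + 8^{2}\right)^{2} = \left(225 + 64\right)^{2} = 289^{2} = 83521$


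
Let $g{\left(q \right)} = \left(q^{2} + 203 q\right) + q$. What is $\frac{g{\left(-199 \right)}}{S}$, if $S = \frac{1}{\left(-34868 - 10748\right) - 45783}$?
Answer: $90942005$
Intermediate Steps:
$S = - \frac{1}{91399}$ ($S = \frac{1}{-45616 - 45783} = \frac{1}{-91399} = - \frac{1}{91399} \approx -1.0941 \cdot 10^{-5}$)
$g{\left(q \right)} = q^{2} + 204 q$
$\frac{g{\left(-199 \right)}}{S} = \frac{\left(-199\right) \left(204 - 199\right)}{- \frac{1}{91399}} = \left(-199\right) 5 \left(-91399\right) = \left(-995\right) \left(-91399\right) = 90942005$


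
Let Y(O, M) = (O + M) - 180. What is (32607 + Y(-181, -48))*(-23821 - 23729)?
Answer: -1531014900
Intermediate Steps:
Y(O, M) = -180 + M + O (Y(O, M) = (M + O) - 180 = -180 + M + O)
(32607 + Y(-181, -48))*(-23821 - 23729) = (32607 + (-180 - 48 - 181))*(-23821 - 23729) = (32607 - 409)*(-47550) = 32198*(-47550) = -1531014900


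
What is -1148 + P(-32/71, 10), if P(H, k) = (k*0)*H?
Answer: -1148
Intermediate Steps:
P(H, k) = 0 (P(H, k) = 0*H = 0)
-1148 + P(-32/71, 10) = -1148 + 0 = -1148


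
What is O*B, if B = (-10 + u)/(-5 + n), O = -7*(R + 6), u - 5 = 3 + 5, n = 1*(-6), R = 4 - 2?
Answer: 168/11 ≈ 15.273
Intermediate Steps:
R = 2
n = -6
u = 13 (u = 5 + (3 + 5) = 5 + 8 = 13)
O = -56 (O = -7*(2 + 6) = -7*8 = -56)
B = -3/11 (B = (-10 + 13)/(-5 - 6) = 3/(-11) = 3*(-1/11) = -3/11 ≈ -0.27273)
O*B = -56*(-3/11) = 168/11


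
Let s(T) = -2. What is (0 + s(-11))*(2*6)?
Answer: -24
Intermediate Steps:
(0 + s(-11))*(2*6) = (0 - 2)*(2*6) = -2*12 = -24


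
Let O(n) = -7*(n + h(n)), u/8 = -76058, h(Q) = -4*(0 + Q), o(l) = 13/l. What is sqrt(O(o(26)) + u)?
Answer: I*sqrt(2433814)/2 ≈ 780.03*I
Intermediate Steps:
h(Q) = -4*Q
u = -608464 (u = 8*(-76058) = -608464)
O(n) = 21*n (O(n) = -7*(n - 4*n) = -(-21)*n = 21*n)
sqrt(O(o(26)) + u) = sqrt(21*(13/26) - 608464) = sqrt(21*(13*(1/26)) - 608464) = sqrt(21*(1/2) - 608464) = sqrt(21/2 - 608464) = sqrt(-1216907/2) = I*sqrt(2433814)/2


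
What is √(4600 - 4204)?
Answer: 6*√11 ≈ 19.900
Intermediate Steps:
√(4600 - 4204) = √396 = 6*√11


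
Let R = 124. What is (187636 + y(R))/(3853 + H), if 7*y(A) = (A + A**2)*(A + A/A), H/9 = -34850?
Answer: -3250952/2168579 ≈ -1.4991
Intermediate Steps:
H = -313650 (H = 9*(-34850) = -313650)
y(A) = (1 + A)*(A + A**2)/7 (y(A) = ((A + A**2)*(A + A/A))/7 = ((A + A**2)*(A + 1))/7 = ((A + A**2)*(1 + A))/7 = ((1 + A)*(A + A**2))/7 = (1 + A)*(A + A**2)/7)
(187636 + y(R))/(3853 + H) = (187636 + (1/7)*124*(1 + 124)**2)/(3853 - 313650) = (187636 + (1/7)*124*125**2)/(-309797) = (187636 + (1/7)*124*15625)*(-1/309797) = (187636 + 1937500/7)*(-1/309797) = (3250952/7)*(-1/309797) = -3250952/2168579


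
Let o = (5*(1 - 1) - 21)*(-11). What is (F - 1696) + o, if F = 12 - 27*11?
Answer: -1750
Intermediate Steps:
F = -285 (F = 12 - 297 = -285)
o = 231 (o = (5*0 - 21)*(-11) = (0 - 21)*(-11) = -21*(-11) = 231)
(F - 1696) + o = (-285 - 1696) + 231 = -1981 + 231 = -1750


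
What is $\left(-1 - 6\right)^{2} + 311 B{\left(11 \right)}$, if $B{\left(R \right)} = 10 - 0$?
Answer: $3159$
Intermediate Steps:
$B{\left(R \right)} = 10$ ($B{\left(R \right)} = 10 + \left(-5 + 5\right) = 10 + 0 = 10$)
$\left(-1 - 6\right)^{2} + 311 B{\left(11 \right)} = \left(-1 - 6\right)^{2} + 311 \cdot 10 = \left(-7\right)^{2} + 3110 = 49 + 3110 = 3159$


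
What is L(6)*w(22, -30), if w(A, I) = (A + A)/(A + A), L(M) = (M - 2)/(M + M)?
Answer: ⅓ ≈ 0.33333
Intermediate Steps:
L(M) = (-2 + M)/(2*M) (L(M) = (-2 + M)/((2*M)) = (-2 + M)*(1/(2*M)) = (-2 + M)/(2*M))
w(A, I) = 1 (w(A, I) = (2*A)/((2*A)) = (2*A)*(1/(2*A)) = 1)
L(6)*w(22, -30) = ((½)*(-2 + 6)/6)*1 = ((½)*(⅙)*4)*1 = (⅓)*1 = ⅓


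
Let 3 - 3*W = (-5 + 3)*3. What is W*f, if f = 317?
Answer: 951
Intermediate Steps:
W = 3 (W = 1 - (-5 + 3)*3/3 = 1 - (-2)*3/3 = 1 - ⅓*(-6) = 1 + 2 = 3)
W*f = 3*317 = 951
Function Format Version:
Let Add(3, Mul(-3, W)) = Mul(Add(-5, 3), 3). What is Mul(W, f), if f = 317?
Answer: 951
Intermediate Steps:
W = 3 (W = Add(1, Mul(Rational(-1, 3), Mul(Add(-5, 3), 3))) = Add(1, Mul(Rational(-1, 3), Mul(-2, 3))) = Add(1, Mul(Rational(-1, 3), -6)) = Add(1, 2) = 3)
Mul(W, f) = Mul(3, 317) = 951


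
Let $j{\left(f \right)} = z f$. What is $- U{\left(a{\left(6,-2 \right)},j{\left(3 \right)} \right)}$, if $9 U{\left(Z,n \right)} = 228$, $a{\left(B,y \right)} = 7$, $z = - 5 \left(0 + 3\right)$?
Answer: $- \frac{76}{3} \approx -25.333$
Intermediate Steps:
$z = -15$ ($z = \left(-5\right) 3 = -15$)
$j{\left(f \right)} = - 15 f$
$U{\left(Z,n \right)} = \frac{76}{3}$ ($U{\left(Z,n \right)} = \frac{1}{9} \cdot 228 = \frac{76}{3}$)
$- U{\left(a{\left(6,-2 \right)},j{\left(3 \right)} \right)} = \left(-1\right) \frac{76}{3} = - \frac{76}{3}$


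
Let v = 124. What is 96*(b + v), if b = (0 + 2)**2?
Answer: 12288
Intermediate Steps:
b = 4 (b = 2**2 = 4)
96*(b + v) = 96*(4 + 124) = 96*128 = 12288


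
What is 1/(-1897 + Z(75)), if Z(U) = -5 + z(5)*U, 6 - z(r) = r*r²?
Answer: -1/10827 ≈ -9.2362e-5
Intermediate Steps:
z(r) = 6 - r³ (z(r) = 6 - r*r² = 6 - r³)
Z(U) = -5 - 119*U (Z(U) = -5 + (6 - 1*5³)*U = -5 + (6 - 1*125)*U = -5 + (6 - 125)*U = -5 - 119*U)
1/(-1897 + Z(75)) = 1/(-1897 + (-5 - 119*75)) = 1/(-1897 + (-5 - 8925)) = 1/(-1897 - 8930) = 1/(-10827) = -1/10827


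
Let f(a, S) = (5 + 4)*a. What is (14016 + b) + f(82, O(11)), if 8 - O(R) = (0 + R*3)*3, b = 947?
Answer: 15701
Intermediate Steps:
O(R) = 8 - 9*R (O(R) = 8 - (0 + R*3)*3 = 8 - (0 + 3*R)*3 = 8 - 3*R*3 = 8 - 9*R)
f(a, S) = 9*a
(14016 + b) + f(82, O(11)) = (14016 + 947) + 9*82 = 14963 + 738 = 15701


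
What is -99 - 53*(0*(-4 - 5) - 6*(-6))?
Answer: -2007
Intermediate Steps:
-99 - 53*(0*(-4 - 5) - 6*(-6)) = -99 - 53*(0*(-9) + 36) = -99 - 53*(0 + 36) = -99 - 53*36 = -99 - 1908 = -2007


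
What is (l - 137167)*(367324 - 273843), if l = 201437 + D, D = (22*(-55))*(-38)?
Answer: 10306280250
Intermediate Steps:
D = 45980 (D = -1210*(-38) = 45980)
l = 247417 (l = 201437 + 45980 = 247417)
(l - 137167)*(367324 - 273843) = (247417 - 137167)*(367324 - 273843) = 110250*93481 = 10306280250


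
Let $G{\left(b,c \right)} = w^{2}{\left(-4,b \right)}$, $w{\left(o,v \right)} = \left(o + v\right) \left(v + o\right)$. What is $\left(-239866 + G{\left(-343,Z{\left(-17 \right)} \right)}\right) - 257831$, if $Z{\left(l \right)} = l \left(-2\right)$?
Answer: $14497829584$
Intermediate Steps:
$w{\left(o,v \right)} = \left(o + v\right)^{2}$ ($w{\left(o,v \right)} = \left(o + v\right) \left(o + v\right) = \left(o + v\right)^{2}$)
$Z{\left(l \right)} = - 2 l$
$G{\left(b,c \right)} = \left(-4 + b\right)^{4}$ ($G{\left(b,c \right)} = \left(\left(-4 + b\right)^{2}\right)^{2} = \left(-4 + b\right)^{4}$)
$\left(-239866 + G{\left(-343,Z{\left(-17 \right)} \right)}\right) - 257831 = \left(-239866 + \left(-4 - 343\right)^{4}\right) - 257831 = \left(-239866 + \left(-347\right)^{4}\right) - 257831 = \left(-239866 + 14498327281\right) - 257831 = 14498087415 - 257831 = 14497829584$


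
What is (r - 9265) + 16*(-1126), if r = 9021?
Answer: -18260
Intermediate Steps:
(r - 9265) + 16*(-1126) = (9021 - 9265) + 16*(-1126) = -244 - 18016 = -18260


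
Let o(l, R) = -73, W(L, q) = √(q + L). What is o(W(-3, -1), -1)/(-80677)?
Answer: 73/80677 ≈ 0.00090484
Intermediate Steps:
W(L, q) = √(L + q)
o(W(-3, -1), -1)/(-80677) = -73/(-80677) = -73*(-1/80677) = 73/80677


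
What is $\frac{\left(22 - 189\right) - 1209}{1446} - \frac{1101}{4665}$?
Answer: $- \frac{1335181}{1124265} \approx -1.1876$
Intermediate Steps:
$\frac{\left(22 - 189\right) - 1209}{1446} - \frac{1101}{4665} = \left(-167 - 1209\right) \frac{1}{1446} - \frac{367}{1555} = \left(-1376\right) \frac{1}{1446} - \frac{367}{1555} = - \frac{688}{723} - \frac{367}{1555} = - \frac{1335181}{1124265}$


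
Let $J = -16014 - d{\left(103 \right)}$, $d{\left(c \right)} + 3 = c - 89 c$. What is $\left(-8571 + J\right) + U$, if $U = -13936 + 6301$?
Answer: $-23153$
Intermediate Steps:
$d{\left(c \right)} = -3 - 88 c$ ($d{\left(c \right)} = -3 + \left(c - 89 c\right) = -3 - 88 c$)
$U = -7635$
$J = -6947$ ($J = -16014 - \left(-3 - 9064\right) = -16014 - -9067 = -16014 + 9067 = -6947$)
$\left(-8571 + J\right) + U = \left(-8571 - 6947\right) - 7635 = -15518 - 7635 = -23153$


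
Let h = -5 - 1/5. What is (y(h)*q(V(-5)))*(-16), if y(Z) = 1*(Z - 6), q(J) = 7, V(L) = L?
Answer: 6272/5 ≈ 1254.4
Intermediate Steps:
h = -26/5 (h = -5 - 1/5 = -5 - 1*⅕ = -5 - ⅕ = -26/5 ≈ -5.2000)
y(Z) = -6 + Z (y(Z) = 1*(-6 + Z) = -6 + Z)
(y(h)*q(V(-5)))*(-16) = ((-6 - 26/5)*7)*(-16) = -56/5*7*(-16) = -392/5*(-16) = 6272/5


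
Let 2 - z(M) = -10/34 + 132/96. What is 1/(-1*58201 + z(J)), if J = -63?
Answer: -136/7915211 ≈ -1.7182e-5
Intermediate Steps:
z(M) = 125/136 (z(M) = 2 - (-10/34 + 132/96) = 2 - (-10*1/34 + 132*(1/96)) = 2 - (-5/17 + 11/8) = 2 - 1*147/136 = 2 - 147/136 = 125/136)
1/(-1*58201 + z(J)) = 1/(-1*58201 + 125/136) = 1/(-58201 + 125/136) = 1/(-7915211/136) = -136/7915211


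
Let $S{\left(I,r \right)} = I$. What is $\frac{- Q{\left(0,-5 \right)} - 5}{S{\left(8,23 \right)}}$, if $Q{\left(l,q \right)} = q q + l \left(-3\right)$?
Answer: $- \frac{15}{4} \approx -3.75$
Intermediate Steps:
$Q{\left(l,q \right)} = q^{2} - 3 l$
$\frac{- Q{\left(0,-5 \right)} - 5}{S{\left(8,23 \right)}} = \frac{- (\left(-5\right)^{2} - 0) - 5}{8} = \left(- (25 + 0) - 5\right) \frac{1}{8} = \left(\left(-1\right) 25 - 5\right) \frac{1}{8} = \left(-25 - 5\right) \frac{1}{8} = \left(-30\right) \frac{1}{8} = - \frac{15}{4}$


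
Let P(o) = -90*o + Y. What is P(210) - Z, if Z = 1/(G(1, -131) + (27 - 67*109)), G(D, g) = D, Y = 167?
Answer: -136282574/7275 ≈ -18733.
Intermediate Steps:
P(o) = 167 - 90*o (P(o) = -90*o + 167 = 167 - 90*o)
Z = -1/7275 (Z = 1/(1 + (27 - 67*109)) = 1/(1 + (27 - 7303)) = 1/(1 - 7276) = 1/(-7275) = -1/7275 ≈ -0.00013746)
P(210) - Z = (167 - 90*210) - 1*(-1/7275) = (167 - 18900) + 1/7275 = -18733 + 1/7275 = -136282574/7275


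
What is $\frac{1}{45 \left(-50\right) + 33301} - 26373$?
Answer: $- \frac{818908022}{31051} \approx -26373.0$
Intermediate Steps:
$\frac{1}{45 \left(-50\right) + 33301} - 26373 = \frac{1}{-2250 + 33301} - 26373 = \frac{1}{31051} - 26373 = - \frac{818908022}{31051}$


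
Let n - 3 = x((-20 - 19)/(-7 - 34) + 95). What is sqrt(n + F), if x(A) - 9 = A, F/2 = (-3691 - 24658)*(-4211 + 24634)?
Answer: 6*I*sqrt(54069511903)/41 ≈ 34029.0*I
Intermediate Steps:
F = -1157943254 (F = 2*((-3691 - 24658)*(-4211 + 24634)) = 2*(-28349*20423) = 2*(-578971627) = -1157943254)
x(A) = 9 + A
n = 4426/41 (n = 3 + (9 + ((-20 - 19)/(-7 - 34) + 95)) = 3 + (9 + (-39/(-41) + 95)) = 3 + (9 + (-39*(-1/41) + 95)) = 3 + (9 + (39/41 + 95)) = 3 + (9 + 3934/41) = 3 + 4303/41 = 4426/41 ≈ 107.95)
sqrt(n + F) = sqrt(4426/41 - 1157943254) = sqrt(-47475668988/41) = 6*I*sqrt(54069511903)/41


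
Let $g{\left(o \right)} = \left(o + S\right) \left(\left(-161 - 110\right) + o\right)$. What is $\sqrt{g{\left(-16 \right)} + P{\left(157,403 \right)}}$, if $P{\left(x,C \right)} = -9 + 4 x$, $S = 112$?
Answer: $i \sqrt{26933} \approx 164.11 i$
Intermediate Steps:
$g{\left(o \right)} = \left(-271 + o\right) \left(112 + o\right)$ ($g{\left(o \right)} = \left(o + 112\right) \left(\left(-161 - 110\right) + o\right) = \left(112 + o\right) \left(\left(-161 - 110\right) + o\right) = \left(112 + o\right) \left(-271 + o\right) = \left(-271 + o\right) \left(112 + o\right)$)
$\sqrt{g{\left(-16 \right)} + P{\left(157,403 \right)}} = \sqrt{\left(-30352 + \left(-16\right)^{2} - -2544\right) + \left(-9 + 4 \cdot 157\right)} = \sqrt{\left(-30352 + 256 + 2544\right) + \left(-9 + 628\right)} = \sqrt{-27552 + 619} = \sqrt{-26933} = i \sqrt{26933}$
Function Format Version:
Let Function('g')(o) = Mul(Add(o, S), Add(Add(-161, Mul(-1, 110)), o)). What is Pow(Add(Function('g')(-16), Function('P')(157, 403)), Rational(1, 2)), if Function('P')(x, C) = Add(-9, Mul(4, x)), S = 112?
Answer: Mul(I, Pow(26933, Rational(1, 2))) ≈ Mul(164.11, I)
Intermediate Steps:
Function('g')(o) = Mul(Add(-271, o), Add(112, o)) (Function('g')(o) = Mul(Add(o, 112), Add(Add(-161, Mul(-1, 110)), o)) = Mul(Add(112, o), Add(Add(-161, -110), o)) = Mul(Add(112, o), Add(-271, o)) = Mul(Add(-271, o), Add(112, o)))
Pow(Add(Function('g')(-16), Function('P')(157, 403)), Rational(1, 2)) = Pow(Add(Add(-30352, Pow(-16, 2), Mul(-159, -16)), Add(-9, Mul(4, 157))), Rational(1, 2)) = Pow(Add(Add(-30352, 256, 2544), Add(-9, 628)), Rational(1, 2)) = Pow(Add(-27552, 619), Rational(1, 2)) = Pow(-26933, Rational(1, 2)) = Mul(I, Pow(26933, Rational(1, 2)))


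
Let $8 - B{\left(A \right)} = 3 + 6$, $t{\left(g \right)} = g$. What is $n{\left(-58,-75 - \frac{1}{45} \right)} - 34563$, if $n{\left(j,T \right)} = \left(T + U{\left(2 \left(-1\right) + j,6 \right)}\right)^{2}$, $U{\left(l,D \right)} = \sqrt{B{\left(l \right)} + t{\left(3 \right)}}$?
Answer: $- \frac{58588649}{2025} - \frac{6752 \sqrt{2}}{45} \approx -29145.0$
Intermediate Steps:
$B{\left(A \right)} = -1$ ($B{\left(A \right)} = 8 - \left(3 + 6\right) = 8 - 9 = -1$)
$U{\left(l,D \right)} = \sqrt{2}$ ($U{\left(l,D \right)} = \sqrt{-1 + 3} = \sqrt{2}$)
$n{\left(j,T \right)} = \left(T + \sqrt{2}\right)^{2}$
$n{\left(-58,-75 - \frac{1}{45} \right)} - 34563 = \left(\left(-75 - \frac{1}{45}\right) + \sqrt{2}\right)^{2} - 34563 = \left(- \frac{3376}{45} + \sqrt{2}\right)^{2} - 34563 = -34563 + \left(- \frac{3376}{45} + \sqrt{2}\right)^{2}$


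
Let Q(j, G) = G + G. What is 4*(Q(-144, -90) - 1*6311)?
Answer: -25964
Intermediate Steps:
Q(j, G) = 2*G
4*(Q(-144, -90) - 1*6311) = 4*(2*(-90) - 1*6311) = 4*(-180 - 6311) = 4*(-6491) = -25964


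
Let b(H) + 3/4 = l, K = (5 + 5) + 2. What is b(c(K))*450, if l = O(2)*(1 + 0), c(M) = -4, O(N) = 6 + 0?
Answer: 4725/2 ≈ 2362.5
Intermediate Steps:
K = 12 (K = 10 + 2 = 12)
O(N) = 6
l = 6 (l = 6*(1 + 0) = 6*1 = 6)
b(H) = 21/4 (b(H) = -¾ + 6 = 21/4)
b(c(K))*450 = (21/4)*450 = 4725/2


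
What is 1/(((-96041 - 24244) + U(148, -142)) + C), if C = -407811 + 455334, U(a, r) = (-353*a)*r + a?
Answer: 1/7346034 ≈ 1.3613e-7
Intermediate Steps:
U(a, r) = a - 353*a*r (U(a, r) = -353*a*r + a = a - 353*a*r)
C = 47523
1/(((-96041 - 24244) + U(148, -142)) + C) = 1/(((-96041 - 24244) + 148*(1 - 353*(-142))) + 47523) = 1/((-120285 + 148*(1 + 50126)) + 47523) = 1/((-120285 + 148*50127) + 47523) = 1/((-120285 + 7418796) + 47523) = 1/(7298511 + 47523) = 1/7346034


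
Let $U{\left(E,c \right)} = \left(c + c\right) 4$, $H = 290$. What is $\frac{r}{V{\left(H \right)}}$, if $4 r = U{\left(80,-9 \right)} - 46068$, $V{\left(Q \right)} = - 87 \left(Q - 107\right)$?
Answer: $\frac{3845}{5307} \approx 0.72451$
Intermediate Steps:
$U{\left(E,c \right)} = 8 c$ ($U{\left(E,c \right)} = 2 c 4 = 8 c$)
$V{\left(Q \right)} = 9309 - 87 Q$ ($V{\left(Q \right)} = - 87 \left(-107 + Q\right) = 9309 - 87 Q$)
$r = -11535$ ($r = \frac{8 \left(-9\right) - 46068}{4} = \frac{-72 - 46068}{4} = \frac{1}{4} \left(-46140\right) = -11535$)
$\frac{r}{V{\left(H \right)}} = - \frac{11535}{9309 - 25230} = - \frac{11535}{-15921} = \left(-11535\right) \left(- \frac{1}{15921}\right) = \frac{3845}{5307}$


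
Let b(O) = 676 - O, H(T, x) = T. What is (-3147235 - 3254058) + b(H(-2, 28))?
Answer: -6400615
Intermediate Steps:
(-3147235 - 3254058) + b(H(-2, 28)) = (-3147235 - 3254058) + (676 - 1*(-2)) = -6401293 + (676 + 2) = -6401293 + 678 = -6400615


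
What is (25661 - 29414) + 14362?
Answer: 10609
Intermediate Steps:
(25661 - 29414) + 14362 = -3753 + 14362 = 10609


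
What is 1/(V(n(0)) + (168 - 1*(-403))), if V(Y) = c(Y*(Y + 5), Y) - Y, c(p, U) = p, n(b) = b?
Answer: 1/571 ≈ 0.0017513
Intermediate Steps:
V(Y) = -Y + Y*(5 + Y) (V(Y) = Y*(Y + 5) - Y = Y*(5 + Y) - Y = -Y + Y*(5 + Y))
1/(V(n(0)) + (168 - 1*(-403))) = 1/(0*(4 + 0) + (168 - 1*(-403))) = 1/(0*4 + (168 + 403)) = 1/(0 + 571) = 1/571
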